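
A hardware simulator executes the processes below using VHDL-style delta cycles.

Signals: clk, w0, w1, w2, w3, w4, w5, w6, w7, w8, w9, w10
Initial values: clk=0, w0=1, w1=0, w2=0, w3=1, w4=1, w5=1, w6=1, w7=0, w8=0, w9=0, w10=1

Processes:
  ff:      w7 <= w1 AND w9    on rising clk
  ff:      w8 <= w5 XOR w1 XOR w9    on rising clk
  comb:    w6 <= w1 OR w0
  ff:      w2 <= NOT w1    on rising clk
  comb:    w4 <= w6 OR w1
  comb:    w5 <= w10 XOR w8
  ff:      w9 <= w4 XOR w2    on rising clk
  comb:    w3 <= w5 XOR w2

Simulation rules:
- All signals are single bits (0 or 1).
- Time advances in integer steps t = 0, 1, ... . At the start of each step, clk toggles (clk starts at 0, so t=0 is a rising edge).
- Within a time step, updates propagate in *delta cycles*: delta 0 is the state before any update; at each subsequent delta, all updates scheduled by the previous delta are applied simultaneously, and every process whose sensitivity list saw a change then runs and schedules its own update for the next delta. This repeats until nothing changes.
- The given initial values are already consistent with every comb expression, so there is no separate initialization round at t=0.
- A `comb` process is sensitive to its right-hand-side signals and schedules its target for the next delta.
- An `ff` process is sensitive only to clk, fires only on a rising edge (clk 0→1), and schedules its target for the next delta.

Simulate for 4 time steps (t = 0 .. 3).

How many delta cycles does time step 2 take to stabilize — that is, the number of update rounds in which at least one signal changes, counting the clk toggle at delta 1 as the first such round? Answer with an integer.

2

[bits: w10,w8,w9,w6,w0,w4,w5,w3,clk,w7,w2,w1]
t=0: Δ0=100111110000 Δ1=100111111000 Δ2=111111111010 Δ3=111111001010 Δ4=111111011010 | 4Δ
t=1: Δ0=111111011010 Δ1=111111010010 | 1Δ
t=2: Δ0=111111010010 Δ1=111111011010 Δ2=110111011010 | 2Δ
t=3: Δ0=110111011010 Δ1=110111010010 | 1Δ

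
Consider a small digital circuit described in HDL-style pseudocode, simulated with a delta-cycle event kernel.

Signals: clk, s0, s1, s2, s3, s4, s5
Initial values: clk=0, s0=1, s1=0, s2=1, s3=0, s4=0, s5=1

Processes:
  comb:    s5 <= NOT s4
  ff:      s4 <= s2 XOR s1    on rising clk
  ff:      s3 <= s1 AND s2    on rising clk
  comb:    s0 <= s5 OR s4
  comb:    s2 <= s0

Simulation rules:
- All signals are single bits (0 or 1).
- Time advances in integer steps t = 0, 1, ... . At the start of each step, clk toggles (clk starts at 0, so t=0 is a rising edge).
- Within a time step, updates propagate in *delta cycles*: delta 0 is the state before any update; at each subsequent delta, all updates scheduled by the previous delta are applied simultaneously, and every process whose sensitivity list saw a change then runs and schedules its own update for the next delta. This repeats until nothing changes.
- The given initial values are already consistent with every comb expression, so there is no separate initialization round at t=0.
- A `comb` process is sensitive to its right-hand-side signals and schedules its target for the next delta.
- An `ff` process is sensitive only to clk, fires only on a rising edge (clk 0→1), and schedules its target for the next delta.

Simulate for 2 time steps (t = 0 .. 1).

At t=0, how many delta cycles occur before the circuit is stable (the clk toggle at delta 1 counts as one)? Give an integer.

[bits: s3,s2,s1,s5,s0,s4,clk]
t=0: Δ0=0101100 Δ1=0101101 Δ2=0101111 Δ3=0100111 | 3Δ
t=1: Δ0=0100111 Δ1=0100110 | 1Δ

3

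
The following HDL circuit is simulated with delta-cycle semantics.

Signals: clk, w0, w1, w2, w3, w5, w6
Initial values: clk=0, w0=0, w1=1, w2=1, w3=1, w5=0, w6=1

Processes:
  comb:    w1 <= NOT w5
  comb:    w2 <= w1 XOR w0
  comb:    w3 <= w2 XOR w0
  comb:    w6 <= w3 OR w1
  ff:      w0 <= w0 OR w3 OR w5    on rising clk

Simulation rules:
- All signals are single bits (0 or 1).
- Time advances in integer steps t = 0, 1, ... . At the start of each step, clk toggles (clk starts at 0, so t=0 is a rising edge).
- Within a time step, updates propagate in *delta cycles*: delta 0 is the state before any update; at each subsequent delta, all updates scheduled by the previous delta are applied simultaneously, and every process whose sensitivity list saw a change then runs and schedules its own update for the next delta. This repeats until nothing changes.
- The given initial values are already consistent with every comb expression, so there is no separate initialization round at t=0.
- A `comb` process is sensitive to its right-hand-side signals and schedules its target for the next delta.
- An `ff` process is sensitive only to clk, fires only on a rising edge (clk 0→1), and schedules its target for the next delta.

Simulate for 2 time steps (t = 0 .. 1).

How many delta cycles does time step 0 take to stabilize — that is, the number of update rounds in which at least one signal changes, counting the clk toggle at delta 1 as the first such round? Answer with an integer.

4

t0.Δ0 w1=1 w3=1 w6=1 w5=0 clk=0 w0=0 w2=1
t0.Δ1 w1=1 w3=1 w6=1 w5=0 clk=1 w0=0 w2=1
t0.Δ2 w1=1 w3=1 w6=1 w5=0 clk=1 w0=1 w2=1
t0.Δ3 w1=1 w3=0 w6=1 w5=0 clk=1 w0=1 w2=0
t0.Δ4 w1=1 w3=1 w6=1 w5=0 clk=1 w0=1 w2=0
t1.Δ0 w1=1 w3=1 w6=1 w5=0 clk=1 w0=1 w2=0
t1.Δ1 w1=1 w3=1 w6=1 w5=0 clk=0 w0=1 w2=0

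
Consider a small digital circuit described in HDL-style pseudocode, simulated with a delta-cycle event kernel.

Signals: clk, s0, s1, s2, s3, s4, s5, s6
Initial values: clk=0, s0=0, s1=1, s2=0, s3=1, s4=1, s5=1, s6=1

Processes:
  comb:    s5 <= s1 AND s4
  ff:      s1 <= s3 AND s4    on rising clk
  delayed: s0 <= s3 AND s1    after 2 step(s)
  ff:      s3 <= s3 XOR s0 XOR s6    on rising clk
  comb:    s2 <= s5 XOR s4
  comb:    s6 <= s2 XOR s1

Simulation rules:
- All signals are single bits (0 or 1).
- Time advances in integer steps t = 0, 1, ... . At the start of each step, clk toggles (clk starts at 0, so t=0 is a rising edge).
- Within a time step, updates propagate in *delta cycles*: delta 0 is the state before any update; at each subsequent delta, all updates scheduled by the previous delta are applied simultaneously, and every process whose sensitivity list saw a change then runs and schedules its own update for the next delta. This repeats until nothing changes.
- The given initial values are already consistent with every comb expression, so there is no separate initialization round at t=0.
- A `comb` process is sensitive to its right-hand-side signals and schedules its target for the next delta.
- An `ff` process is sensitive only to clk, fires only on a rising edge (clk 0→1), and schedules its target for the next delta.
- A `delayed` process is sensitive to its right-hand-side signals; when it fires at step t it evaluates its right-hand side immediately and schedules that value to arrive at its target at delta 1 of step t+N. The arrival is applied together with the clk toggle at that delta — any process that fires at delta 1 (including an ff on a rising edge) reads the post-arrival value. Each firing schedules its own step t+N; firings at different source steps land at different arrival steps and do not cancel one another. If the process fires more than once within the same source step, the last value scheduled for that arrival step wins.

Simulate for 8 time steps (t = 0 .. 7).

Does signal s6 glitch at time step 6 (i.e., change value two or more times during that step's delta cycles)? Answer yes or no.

yes

t=0 Δ0: s6=1 s1=1 s4=1 s2=0 s5=1 clk=0 s0=0 s3=1
  Δ1: clk:0→1
  Δ2: s3:1→0
  (2Δ to stable)
t=1 Δ0: s6=1 s1=1 s4=1 s2=0 s5=1 clk=1 s0=0 s3=0
  Δ1: clk:1→0
  (1Δ to stable)
t=2 Δ0: s6=1 s1=1 s4=1 s2=0 s5=1 clk=0 s0=0 s3=0
  Δ1: clk:0→1
  Δ2: s1:1→0, s3:0→1
  Δ3: s6:1→0, s5:1→0
  Δ4: s2:0→1
  Δ5: s6:0→1
  (5Δ to stable)
t=3 Δ0: s6=1 s1=0 s4=1 s2=1 s5=0 clk=1 s0=0 s3=1
  Δ1: clk:1→0
  (1Δ to stable)
t=4 Δ0: s6=1 s1=0 s4=1 s2=1 s5=0 clk=0 s0=0 s3=1
  Δ1: clk:0→1
  Δ2: s1:0→1, s3:1→0
  Δ3: s6:1→0, s5:0→1
  Δ4: s2:1→0
  Δ5: s6:0→1
  (5Δ to stable)
t=5 Δ0: s6=1 s1=1 s4=1 s2=0 s5=1 clk=1 s0=0 s3=0
  Δ1: clk:1→0
  (1Δ to stable)
t=6 Δ0: s6=1 s1=1 s4=1 s2=0 s5=1 clk=0 s0=0 s3=0
  Δ1: clk:0→1
  Δ2: s1:1→0, s3:0→1
  Δ3: s6:1→0, s5:1→0
  Δ4: s2:0→1
  Δ5: s6:0→1
  (5Δ to stable)
t=7 Δ0: s6=1 s1=0 s4=1 s2=1 s5=0 clk=1 s0=0 s3=1
  Δ1: clk:1→0
  (1Δ to stable)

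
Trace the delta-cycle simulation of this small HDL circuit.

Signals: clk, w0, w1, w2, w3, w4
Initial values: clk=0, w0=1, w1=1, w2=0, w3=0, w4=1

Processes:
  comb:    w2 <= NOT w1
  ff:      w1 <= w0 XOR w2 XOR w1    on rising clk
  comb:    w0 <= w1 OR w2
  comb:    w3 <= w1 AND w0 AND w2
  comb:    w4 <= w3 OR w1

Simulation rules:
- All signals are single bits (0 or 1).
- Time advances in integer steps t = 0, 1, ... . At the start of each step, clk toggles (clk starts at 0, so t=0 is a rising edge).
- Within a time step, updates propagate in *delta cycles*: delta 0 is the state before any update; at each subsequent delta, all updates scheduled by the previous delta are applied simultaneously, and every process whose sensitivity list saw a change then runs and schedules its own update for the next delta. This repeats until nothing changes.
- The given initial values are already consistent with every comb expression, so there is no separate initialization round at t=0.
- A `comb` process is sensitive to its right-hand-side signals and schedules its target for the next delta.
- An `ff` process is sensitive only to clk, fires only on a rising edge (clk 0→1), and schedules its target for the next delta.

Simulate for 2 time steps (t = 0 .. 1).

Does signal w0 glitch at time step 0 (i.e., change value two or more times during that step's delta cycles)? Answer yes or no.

t0.Δ0 w3=0 w2=0 clk=0 w1=1 w0=1 w4=1
t0.Δ1 w3=0 w2=0 clk=1 w1=1 w0=1 w4=1
t0.Δ2 w3=0 w2=0 clk=1 w1=0 w0=1 w4=1
t0.Δ3 w3=0 w2=1 clk=1 w1=0 w0=0 w4=0
t0.Δ4 w3=0 w2=1 clk=1 w1=0 w0=1 w4=0
t1.Δ0 w3=0 w2=1 clk=1 w1=0 w0=1 w4=0
t1.Δ1 w3=0 w2=1 clk=0 w1=0 w0=1 w4=0

yes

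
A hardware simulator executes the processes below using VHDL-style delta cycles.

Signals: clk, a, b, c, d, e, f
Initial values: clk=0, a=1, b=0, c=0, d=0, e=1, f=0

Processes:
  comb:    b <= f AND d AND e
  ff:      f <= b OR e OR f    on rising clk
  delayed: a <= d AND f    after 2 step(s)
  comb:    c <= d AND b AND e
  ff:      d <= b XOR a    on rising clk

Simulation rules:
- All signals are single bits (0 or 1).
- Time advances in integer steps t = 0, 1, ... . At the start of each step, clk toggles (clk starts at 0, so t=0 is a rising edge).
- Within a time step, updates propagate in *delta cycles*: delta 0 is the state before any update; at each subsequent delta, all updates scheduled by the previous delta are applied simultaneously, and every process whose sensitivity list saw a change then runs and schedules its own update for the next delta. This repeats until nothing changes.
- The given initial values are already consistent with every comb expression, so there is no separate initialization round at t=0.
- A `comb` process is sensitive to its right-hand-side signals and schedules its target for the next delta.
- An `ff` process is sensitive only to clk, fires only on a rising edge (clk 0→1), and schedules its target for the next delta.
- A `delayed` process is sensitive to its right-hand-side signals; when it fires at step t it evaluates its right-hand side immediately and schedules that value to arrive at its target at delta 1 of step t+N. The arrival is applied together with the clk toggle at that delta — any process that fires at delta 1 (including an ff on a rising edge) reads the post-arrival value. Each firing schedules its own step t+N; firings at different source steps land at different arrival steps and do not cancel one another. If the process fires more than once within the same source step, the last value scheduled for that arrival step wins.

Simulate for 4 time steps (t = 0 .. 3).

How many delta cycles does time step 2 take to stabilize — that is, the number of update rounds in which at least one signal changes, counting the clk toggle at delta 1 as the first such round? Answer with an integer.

t=0 Δ0: f=0 d=0 b=0 clk=0 a=1 c=0 e=1
  Δ1: clk:0→1
  Δ2: f:0→1, d:0→1
  Δ3: b:0→1
  Δ4: c:0→1
  (4Δ to stable)
t=1 Δ0: f=1 d=1 b=1 clk=1 a=1 c=1 e=1
  Δ1: clk:1→0
  (1Δ to stable)
t=2 Δ0: f=1 d=1 b=1 clk=0 a=1 c=1 e=1
  Δ1: clk:0→1
  Δ2: d:1→0
  Δ3: b:1→0, c:1→0
  (3Δ to stable)
t=3 Δ0: f=1 d=0 b=0 clk=1 a=1 c=0 e=1
  Δ1: clk:1→0
  (1Δ to stable)

3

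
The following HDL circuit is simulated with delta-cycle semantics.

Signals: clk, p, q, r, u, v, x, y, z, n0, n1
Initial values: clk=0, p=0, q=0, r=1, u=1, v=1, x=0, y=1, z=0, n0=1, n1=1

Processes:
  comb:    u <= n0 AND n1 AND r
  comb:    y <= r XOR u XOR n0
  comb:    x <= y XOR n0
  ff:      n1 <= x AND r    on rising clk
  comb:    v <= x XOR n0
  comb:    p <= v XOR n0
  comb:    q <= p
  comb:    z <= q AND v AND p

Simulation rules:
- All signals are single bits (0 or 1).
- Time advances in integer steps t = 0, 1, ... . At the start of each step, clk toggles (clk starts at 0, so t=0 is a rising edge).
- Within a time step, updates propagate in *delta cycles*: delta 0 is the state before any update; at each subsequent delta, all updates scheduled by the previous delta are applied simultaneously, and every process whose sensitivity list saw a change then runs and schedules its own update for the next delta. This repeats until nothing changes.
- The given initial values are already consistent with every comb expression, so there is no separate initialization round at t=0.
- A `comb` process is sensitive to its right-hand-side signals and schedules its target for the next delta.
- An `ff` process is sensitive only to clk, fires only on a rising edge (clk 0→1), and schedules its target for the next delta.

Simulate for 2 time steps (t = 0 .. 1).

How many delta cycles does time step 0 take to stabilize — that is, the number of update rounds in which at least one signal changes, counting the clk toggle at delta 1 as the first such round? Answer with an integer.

t0.Δ0 z=0 r=1 x=0 n0=1 y=1 v=1 p=0 u=1 n1=1 q=0 clk=0
t0.Δ1 z=0 r=1 x=0 n0=1 y=1 v=1 p=0 u=1 n1=1 q=0 clk=1
t0.Δ2 z=0 r=1 x=0 n0=1 y=1 v=1 p=0 u=1 n1=0 q=0 clk=1
t0.Δ3 z=0 r=1 x=0 n0=1 y=1 v=1 p=0 u=0 n1=0 q=0 clk=1
t0.Δ4 z=0 r=1 x=0 n0=1 y=0 v=1 p=0 u=0 n1=0 q=0 clk=1
t0.Δ5 z=0 r=1 x=1 n0=1 y=0 v=1 p=0 u=0 n1=0 q=0 clk=1
t0.Δ6 z=0 r=1 x=1 n0=1 y=0 v=0 p=0 u=0 n1=0 q=0 clk=1
t0.Δ7 z=0 r=1 x=1 n0=1 y=0 v=0 p=1 u=0 n1=0 q=0 clk=1
t0.Δ8 z=0 r=1 x=1 n0=1 y=0 v=0 p=1 u=0 n1=0 q=1 clk=1
t1.Δ0 z=0 r=1 x=1 n0=1 y=0 v=0 p=1 u=0 n1=0 q=1 clk=1
t1.Δ1 z=0 r=1 x=1 n0=1 y=0 v=0 p=1 u=0 n1=0 q=1 clk=0

8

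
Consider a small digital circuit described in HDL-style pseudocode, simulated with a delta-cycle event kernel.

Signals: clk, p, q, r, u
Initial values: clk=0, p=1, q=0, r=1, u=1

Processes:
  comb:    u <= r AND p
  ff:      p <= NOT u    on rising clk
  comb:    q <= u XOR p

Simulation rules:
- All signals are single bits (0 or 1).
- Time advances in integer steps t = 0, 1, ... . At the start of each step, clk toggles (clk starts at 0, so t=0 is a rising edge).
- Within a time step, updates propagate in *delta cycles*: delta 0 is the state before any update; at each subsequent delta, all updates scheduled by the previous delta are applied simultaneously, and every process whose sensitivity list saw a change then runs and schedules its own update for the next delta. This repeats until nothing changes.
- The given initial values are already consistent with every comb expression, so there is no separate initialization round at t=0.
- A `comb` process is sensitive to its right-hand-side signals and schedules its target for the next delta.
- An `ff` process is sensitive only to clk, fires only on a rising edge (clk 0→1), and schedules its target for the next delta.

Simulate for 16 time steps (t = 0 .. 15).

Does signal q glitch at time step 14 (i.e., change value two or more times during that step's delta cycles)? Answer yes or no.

t0.Δ0 q=0 clk=0 u=1 p=1 r=1
t0.Δ1 q=0 clk=1 u=1 p=1 r=1
t0.Δ2 q=0 clk=1 u=1 p=0 r=1
t0.Δ3 q=1 clk=1 u=0 p=0 r=1
t0.Δ4 q=0 clk=1 u=0 p=0 r=1
t1.Δ0 q=0 clk=1 u=0 p=0 r=1
t1.Δ1 q=0 clk=0 u=0 p=0 r=1
t2.Δ0 q=0 clk=0 u=0 p=0 r=1
t2.Δ1 q=0 clk=1 u=0 p=0 r=1
t2.Δ2 q=0 clk=1 u=0 p=1 r=1
t2.Δ3 q=1 clk=1 u=1 p=1 r=1
t2.Δ4 q=0 clk=1 u=1 p=1 r=1
t3.Δ0 q=0 clk=1 u=1 p=1 r=1
t3.Δ1 q=0 clk=0 u=1 p=1 r=1
t4.Δ0 q=0 clk=0 u=1 p=1 r=1
t4.Δ1 q=0 clk=1 u=1 p=1 r=1
t4.Δ2 q=0 clk=1 u=1 p=0 r=1
t4.Δ3 q=1 clk=1 u=0 p=0 r=1
t4.Δ4 q=0 clk=1 u=0 p=0 r=1
t5.Δ0 q=0 clk=1 u=0 p=0 r=1
t5.Δ1 q=0 clk=0 u=0 p=0 r=1
t6.Δ0 q=0 clk=0 u=0 p=0 r=1
t6.Δ1 q=0 clk=1 u=0 p=0 r=1
t6.Δ2 q=0 clk=1 u=0 p=1 r=1
t6.Δ3 q=1 clk=1 u=1 p=1 r=1
t6.Δ4 q=0 clk=1 u=1 p=1 r=1
t7.Δ0 q=0 clk=1 u=1 p=1 r=1
t7.Δ1 q=0 clk=0 u=1 p=1 r=1
t8.Δ0 q=0 clk=0 u=1 p=1 r=1
t8.Δ1 q=0 clk=1 u=1 p=1 r=1
t8.Δ2 q=0 clk=1 u=1 p=0 r=1
t8.Δ3 q=1 clk=1 u=0 p=0 r=1
t8.Δ4 q=0 clk=1 u=0 p=0 r=1
t9.Δ0 q=0 clk=1 u=0 p=0 r=1
t9.Δ1 q=0 clk=0 u=0 p=0 r=1
t10.Δ0 q=0 clk=0 u=0 p=0 r=1
t10.Δ1 q=0 clk=1 u=0 p=0 r=1
t10.Δ2 q=0 clk=1 u=0 p=1 r=1
t10.Δ3 q=1 clk=1 u=1 p=1 r=1
t10.Δ4 q=0 clk=1 u=1 p=1 r=1
t11.Δ0 q=0 clk=1 u=1 p=1 r=1
t11.Δ1 q=0 clk=0 u=1 p=1 r=1
t12.Δ0 q=0 clk=0 u=1 p=1 r=1
t12.Δ1 q=0 clk=1 u=1 p=1 r=1
t12.Δ2 q=0 clk=1 u=1 p=0 r=1
t12.Δ3 q=1 clk=1 u=0 p=0 r=1
t12.Δ4 q=0 clk=1 u=0 p=0 r=1
t13.Δ0 q=0 clk=1 u=0 p=0 r=1
t13.Δ1 q=0 clk=0 u=0 p=0 r=1
t14.Δ0 q=0 clk=0 u=0 p=0 r=1
t14.Δ1 q=0 clk=1 u=0 p=0 r=1
t14.Δ2 q=0 clk=1 u=0 p=1 r=1
t14.Δ3 q=1 clk=1 u=1 p=1 r=1
t14.Δ4 q=0 clk=1 u=1 p=1 r=1
t15.Δ0 q=0 clk=1 u=1 p=1 r=1
t15.Δ1 q=0 clk=0 u=1 p=1 r=1

yes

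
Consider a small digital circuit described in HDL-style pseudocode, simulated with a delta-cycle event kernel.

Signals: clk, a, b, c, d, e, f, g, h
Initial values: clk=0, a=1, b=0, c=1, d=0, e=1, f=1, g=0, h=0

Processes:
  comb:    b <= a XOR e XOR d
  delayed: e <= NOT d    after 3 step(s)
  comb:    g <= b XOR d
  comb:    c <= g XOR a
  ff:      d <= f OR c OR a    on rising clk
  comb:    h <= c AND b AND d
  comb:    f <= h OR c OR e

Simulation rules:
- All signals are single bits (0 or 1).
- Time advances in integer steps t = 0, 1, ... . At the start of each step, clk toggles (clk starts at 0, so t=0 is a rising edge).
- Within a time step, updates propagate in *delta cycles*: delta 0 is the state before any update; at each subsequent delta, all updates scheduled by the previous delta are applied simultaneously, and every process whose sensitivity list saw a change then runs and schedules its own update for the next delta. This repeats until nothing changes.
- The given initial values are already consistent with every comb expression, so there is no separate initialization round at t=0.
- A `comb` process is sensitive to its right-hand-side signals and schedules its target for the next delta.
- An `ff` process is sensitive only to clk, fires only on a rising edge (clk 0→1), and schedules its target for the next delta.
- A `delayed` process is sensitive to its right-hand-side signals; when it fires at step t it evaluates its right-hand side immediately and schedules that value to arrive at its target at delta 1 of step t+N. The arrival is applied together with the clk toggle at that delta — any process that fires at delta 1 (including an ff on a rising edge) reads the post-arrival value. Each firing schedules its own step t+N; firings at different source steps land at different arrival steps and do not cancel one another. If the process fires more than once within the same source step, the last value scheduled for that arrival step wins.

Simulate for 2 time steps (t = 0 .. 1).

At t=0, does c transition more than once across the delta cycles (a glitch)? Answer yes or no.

yes

t0.Δ0 g=0 e=1 h=0 b=0 d=0 a=1 c=1 clk=0 f=1
t0.Δ1 g=0 e=1 h=0 b=0 d=0 a=1 c=1 clk=1 f=1
t0.Δ2 g=0 e=1 h=0 b=0 d=1 a=1 c=1 clk=1 f=1
t0.Δ3 g=1 e=1 h=0 b=1 d=1 a=1 c=1 clk=1 f=1
t0.Δ4 g=0 e=1 h=1 b=1 d=1 a=1 c=0 clk=1 f=1
t0.Δ5 g=0 e=1 h=0 b=1 d=1 a=1 c=1 clk=1 f=1
t0.Δ6 g=0 e=1 h=1 b=1 d=1 a=1 c=1 clk=1 f=1
t1.Δ0 g=0 e=1 h=1 b=1 d=1 a=1 c=1 clk=1 f=1
t1.Δ1 g=0 e=1 h=1 b=1 d=1 a=1 c=1 clk=0 f=1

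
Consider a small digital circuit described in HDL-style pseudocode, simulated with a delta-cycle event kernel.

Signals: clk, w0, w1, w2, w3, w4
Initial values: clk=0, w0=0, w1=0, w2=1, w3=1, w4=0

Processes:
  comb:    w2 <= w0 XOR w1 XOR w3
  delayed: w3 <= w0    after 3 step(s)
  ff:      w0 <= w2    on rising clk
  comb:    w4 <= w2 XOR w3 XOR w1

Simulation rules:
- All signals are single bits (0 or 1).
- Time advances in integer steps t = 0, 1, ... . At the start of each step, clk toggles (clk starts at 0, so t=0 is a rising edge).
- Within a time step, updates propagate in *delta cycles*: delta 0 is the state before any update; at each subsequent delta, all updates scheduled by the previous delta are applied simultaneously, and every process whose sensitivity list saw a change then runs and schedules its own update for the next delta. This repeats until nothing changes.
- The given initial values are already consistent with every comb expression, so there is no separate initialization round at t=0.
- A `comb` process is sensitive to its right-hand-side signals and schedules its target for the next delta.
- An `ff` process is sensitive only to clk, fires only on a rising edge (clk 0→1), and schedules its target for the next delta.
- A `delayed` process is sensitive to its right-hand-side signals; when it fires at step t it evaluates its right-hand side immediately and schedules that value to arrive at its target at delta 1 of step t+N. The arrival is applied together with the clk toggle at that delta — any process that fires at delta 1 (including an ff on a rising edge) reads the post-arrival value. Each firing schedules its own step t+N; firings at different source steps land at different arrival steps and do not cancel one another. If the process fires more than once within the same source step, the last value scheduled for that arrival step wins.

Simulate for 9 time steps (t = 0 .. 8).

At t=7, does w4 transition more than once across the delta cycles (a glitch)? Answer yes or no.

[bits: w3,clk,w1,w4,w2,w0]
t=0: Δ0=100010 Δ1=110010 Δ2=110011 Δ3=110001 Δ4=110101 | 4Δ
t=1: Δ0=110101 Δ1=100101 | 1Δ
t=2: Δ0=100101 Δ1=110101 Δ2=110100 Δ3=110110 Δ4=110010 | 4Δ
t=3: Δ0=110010 Δ1=100010 | 1Δ
t=4: Δ0=100010 Δ1=110010 Δ2=110011 Δ3=110001 Δ4=110101 | 4Δ
t=5: Δ0=110101 Δ1=000101 Δ2=000011 Δ3=000111 | 3Δ
t=6: Δ0=000111 Δ1=010111 | 1Δ
t=7: Δ0=010111 Δ1=100111 Δ2=100001 Δ3=100101 | 3Δ
t=8: Δ0=100101 Δ1=110101 Δ2=110100 Δ3=110110 Δ4=110010 | 4Δ

yes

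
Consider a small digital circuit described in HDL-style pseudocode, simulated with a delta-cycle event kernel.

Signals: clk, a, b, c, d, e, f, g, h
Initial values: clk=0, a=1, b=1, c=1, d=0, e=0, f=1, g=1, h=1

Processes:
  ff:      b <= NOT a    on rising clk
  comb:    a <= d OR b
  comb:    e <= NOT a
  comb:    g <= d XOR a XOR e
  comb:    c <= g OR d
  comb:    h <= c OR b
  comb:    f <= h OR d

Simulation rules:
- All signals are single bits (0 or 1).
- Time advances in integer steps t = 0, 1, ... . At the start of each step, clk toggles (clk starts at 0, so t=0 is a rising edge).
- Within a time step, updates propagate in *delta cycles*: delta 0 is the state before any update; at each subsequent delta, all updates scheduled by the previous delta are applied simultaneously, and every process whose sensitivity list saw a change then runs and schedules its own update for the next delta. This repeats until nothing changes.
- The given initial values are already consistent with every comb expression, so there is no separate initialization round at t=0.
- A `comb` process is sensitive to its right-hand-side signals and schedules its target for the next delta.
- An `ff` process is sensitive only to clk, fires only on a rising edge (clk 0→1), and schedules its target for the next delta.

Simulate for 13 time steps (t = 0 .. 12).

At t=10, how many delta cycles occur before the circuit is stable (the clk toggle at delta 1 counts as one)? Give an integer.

t0.Δ0 c=1 clk=0 e=0 b=1 d=0 a=1 g=1 h=1 f=1
t0.Δ1 c=1 clk=1 e=0 b=1 d=0 a=1 g=1 h=1 f=1
t0.Δ2 c=1 clk=1 e=0 b=0 d=0 a=1 g=1 h=1 f=1
t0.Δ3 c=1 clk=1 e=0 b=0 d=0 a=0 g=1 h=1 f=1
t0.Δ4 c=1 clk=1 e=1 b=0 d=0 a=0 g=0 h=1 f=1
t0.Δ5 c=0 clk=1 e=1 b=0 d=0 a=0 g=1 h=1 f=1
t0.Δ6 c=1 clk=1 e=1 b=0 d=0 a=0 g=1 h=0 f=1
t0.Δ7 c=1 clk=1 e=1 b=0 d=0 a=0 g=1 h=1 f=0
t0.Δ8 c=1 clk=1 e=1 b=0 d=0 a=0 g=1 h=1 f=1
t1.Δ0 c=1 clk=1 e=1 b=0 d=0 a=0 g=1 h=1 f=1
t1.Δ1 c=1 clk=0 e=1 b=0 d=0 a=0 g=1 h=1 f=1
t2.Δ0 c=1 clk=0 e=1 b=0 d=0 a=0 g=1 h=1 f=1
t2.Δ1 c=1 clk=1 e=1 b=0 d=0 a=0 g=1 h=1 f=1
t2.Δ2 c=1 clk=1 e=1 b=1 d=0 a=0 g=1 h=1 f=1
t2.Δ3 c=1 clk=1 e=1 b=1 d=0 a=1 g=1 h=1 f=1
t2.Δ4 c=1 clk=1 e=0 b=1 d=0 a=1 g=0 h=1 f=1
t2.Δ5 c=0 clk=1 e=0 b=1 d=0 a=1 g=1 h=1 f=1
t2.Δ6 c=1 clk=1 e=0 b=1 d=0 a=1 g=1 h=1 f=1
t3.Δ0 c=1 clk=1 e=0 b=1 d=0 a=1 g=1 h=1 f=1
t3.Δ1 c=1 clk=0 e=0 b=1 d=0 a=1 g=1 h=1 f=1
t4.Δ0 c=1 clk=0 e=0 b=1 d=0 a=1 g=1 h=1 f=1
t4.Δ1 c=1 clk=1 e=0 b=1 d=0 a=1 g=1 h=1 f=1
t4.Δ2 c=1 clk=1 e=0 b=0 d=0 a=1 g=1 h=1 f=1
t4.Δ3 c=1 clk=1 e=0 b=0 d=0 a=0 g=1 h=1 f=1
t4.Δ4 c=1 clk=1 e=1 b=0 d=0 a=0 g=0 h=1 f=1
t4.Δ5 c=0 clk=1 e=1 b=0 d=0 a=0 g=1 h=1 f=1
t4.Δ6 c=1 clk=1 e=1 b=0 d=0 a=0 g=1 h=0 f=1
t4.Δ7 c=1 clk=1 e=1 b=0 d=0 a=0 g=1 h=1 f=0
t4.Δ8 c=1 clk=1 e=1 b=0 d=0 a=0 g=1 h=1 f=1
t5.Δ0 c=1 clk=1 e=1 b=0 d=0 a=0 g=1 h=1 f=1
t5.Δ1 c=1 clk=0 e=1 b=0 d=0 a=0 g=1 h=1 f=1
t6.Δ0 c=1 clk=0 e=1 b=0 d=0 a=0 g=1 h=1 f=1
t6.Δ1 c=1 clk=1 e=1 b=0 d=0 a=0 g=1 h=1 f=1
t6.Δ2 c=1 clk=1 e=1 b=1 d=0 a=0 g=1 h=1 f=1
t6.Δ3 c=1 clk=1 e=1 b=1 d=0 a=1 g=1 h=1 f=1
t6.Δ4 c=1 clk=1 e=0 b=1 d=0 a=1 g=0 h=1 f=1
t6.Δ5 c=0 clk=1 e=0 b=1 d=0 a=1 g=1 h=1 f=1
t6.Δ6 c=1 clk=1 e=0 b=1 d=0 a=1 g=1 h=1 f=1
t7.Δ0 c=1 clk=1 e=0 b=1 d=0 a=1 g=1 h=1 f=1
t7.Δ1 c=1 clk=0 e=0 b=1 d=0 a=1 g=1 h=1 f=1
t8.Δ0 c=1 clk=0 e=0 b=1 d=0 a=1 g=1 h=1 f=1
t8.Δ1 c=1 clk=1 e=0 b=1 d=0 a=1 g=1 h=1 f=1
t8.Δ2 c=1 clk=1 e=0 b=0 d=0 a=1 g=1 h=1 f=1
t8.Δ3 c=1 clk=1 e=0 b=0 d=0 a=0 g=1 h=1 f=1
t8.Δ4 c=1 clk=1 e=1 b=0 d=0 a=0 g=0 h=1 f=1
t8.Δ5 c=0 clk=1 e=1 b=0 d=0 a=0 g=1 h=1 f=1
t8.Δ6 c=1 clk=1 e=1 b=0 d=0 a=0 g=1 h=0 f=1
t8.Δ7 c=1 clk=1 e=1 b=0 d=0 a=0 g=1 h=1 f=0
t8.Δ8 c=1 clk=1 e=1 b=0 d=0 a=0 g=1 h=1 f=1
t9.Δ0 c=1 clk=1 e=1 b=0 d=0 a=0 g=1 h=1 f=1
t9.Δ1 c=1 clk=0 e=1 b=0 d=0 a=0 g=1 h=1 f=1
t10.Δ0 c=1 clk=0 e=1 b=0 d=0 a=0 g=1 h=1 f=1
t10.Δ1 c=1 clk=1 e=1 b=0 d=0 a=0 g=1 h=1 f=1
t10.Δ2 c=1 clk=1 e=1 b=1 d=0 a=0 g=1 h=1 f=1
t10.Δ3 c=1 clk=1 e=1 b=1 d=0 a=1 g=1 h=1 f=1
t10.Δ4 c=1 clk=1 e=0 b=1 d=0 a=1 g=0 h=1 f=1
t10.Δ5 c=0 clk=1 e=0 b=1 d=0 a=1 g=1 h=1 f=1
t10.Δ6 c=1 clk=1 e=0 b=1 d=0 a=1 g=1 h=1 f=1
t11.Δ0 c=1 clk=1 e=0 b=1 d=0 a=1 g=1 h=1 f=1
t11.Δ1 c=1 clk=0 e=0 b=1 d=0 a=1 g=1 h=1 f=1
t12.Δ0 c=1 clk=0 e=0 b=1 d=0 a=1 g=1 h=1 f=1
t12.Δ1 c=1 clk=1 e=0 b=1 d=0 a=1 g=1 h=1 f=1
t12.Δ2 c=1 clk=1 e=0 b=0 d=0 a=1 g=1 h=1 f=1
t12.Δ3 c=1 clk=1 e=0 b=0 d=0 a=0 g=1 h=1 f=1
t12.Δ4 c=1 clk=1 e=1 b=0 d=0 a=0 g=0 h=1 f=1
t12.Δ5 c=0 clk=1 e=1 b=0 d=0 a=0 g=1 h=1 f=1
t12.Δ6 c=1 clk=1 e=1 b=0 d=0 a=0 g=1 h=0 f=1
t12.Δ7 c=1 clk=1 e=1 b=0 d=0 a=0 g=1 h=1 f=0
t12.Δ8 c=1 clk=1 e=1 b=0 d=0 a=0 g=1 h=1 f=1

6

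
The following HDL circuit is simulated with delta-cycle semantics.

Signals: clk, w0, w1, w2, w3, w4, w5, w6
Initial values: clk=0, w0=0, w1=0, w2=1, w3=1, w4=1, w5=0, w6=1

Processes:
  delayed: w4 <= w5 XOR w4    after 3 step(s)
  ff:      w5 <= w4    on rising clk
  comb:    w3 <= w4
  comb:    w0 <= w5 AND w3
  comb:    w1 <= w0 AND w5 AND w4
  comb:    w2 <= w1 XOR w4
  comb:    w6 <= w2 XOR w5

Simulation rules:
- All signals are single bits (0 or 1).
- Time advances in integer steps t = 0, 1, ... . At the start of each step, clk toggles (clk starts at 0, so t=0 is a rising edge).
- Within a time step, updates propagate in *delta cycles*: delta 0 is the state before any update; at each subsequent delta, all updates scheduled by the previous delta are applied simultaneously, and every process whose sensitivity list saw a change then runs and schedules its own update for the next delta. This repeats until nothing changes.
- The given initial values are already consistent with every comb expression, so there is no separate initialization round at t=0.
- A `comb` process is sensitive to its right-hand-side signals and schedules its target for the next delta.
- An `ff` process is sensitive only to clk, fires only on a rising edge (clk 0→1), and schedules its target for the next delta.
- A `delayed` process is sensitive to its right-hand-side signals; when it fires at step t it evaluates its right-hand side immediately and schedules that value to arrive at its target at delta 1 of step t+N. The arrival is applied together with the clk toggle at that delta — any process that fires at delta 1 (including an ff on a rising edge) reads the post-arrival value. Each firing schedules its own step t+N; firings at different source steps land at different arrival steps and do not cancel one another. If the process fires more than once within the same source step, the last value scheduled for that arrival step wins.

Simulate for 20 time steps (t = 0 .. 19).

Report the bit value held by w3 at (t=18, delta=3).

1

t0.Δ0 w3=1 w2=1 w0=0 w1=0 clk=0 w4=1 w6=1 w5=0
t0.Δ1 w3=1 w2=1 w0=0 w1=0 clk=1 w4=1 w6=1 w5=0
t0.Δ2 w3=1 w2=1 w0=0 w1=0 clk=1 w4=1 w6=1 w5=1
t0.Δ3 w3=1 w2=1 w0=1 w1=0 clk=1 w4=1 w6=0 w5=1
t0.Δ4 w3=1 w2=1 w0=1 w1=1 clk=1 w4=1 w6=0 w5=1
t0.Δ5 w3=1 w2=0 w0=1 w1=1 clk=1 w4=1 w6=0 w5=1
t0.Δ6 w3=1 w2=0 w0=1 w1=1 clk=1 w4=1 w6=1 w5=1
t1.Δ0 w3=1 w2=0 w0=1 w1=1 clk=1 w4=1 w6=1 w5=1
t1.Δ1 w3=1 w2=0 w0=1 w1=1 clk=0 w4=1 w6=1 w5=1
t2.Δ0 w3=1 w2=0 w0=1 w1=1 clk=0 w4=1 w6=1 w5=1
t2.Δ1 w3=1 w2=0 w0=1 w1=1 clk=1 w4=1 w6=1 w5=1
t3.Δ0 w3=1 w2=0 w0=1 w1=1 clk=1 w4=1 w6=1 w5=1
t3.Δ1 w3=1 w2=0 w0=1 w1=1 clk=0 w4=0 w6=1 w5=1
t3.Δ2 w3=0 w2=1 w0=1 w1=0 clk=0 w4=0 w6=1 w5=1
t3.Δ3 w3=0 w2=0 w0=0 w1=0 clk=0 w4=0 w6=0 w5=1
t3.Δ4 w3=0 w2=0 w0=0 w1=0 clk=0 w4=0 w6=1 w5=1
t4.Δ0 w3=0 w2=0 w0=0 w1=0 clk=0 w4=0 w6=1 w5=1
t4.Δ1 w3=0 w2=0 w0=0 w1=0 clk=1 w4=0 w6=1 w5=1
t4.Δ2 w3=0 w2=0 w0=0 w1=0 clk=1 w4=0 w6=1 w5=0
t4.Δ3 w3=0 w2=0 w0=0 w1=0 clk=1 w4=0 w6=0 w5=0
t5.Δ0 w3=0 w2=0 w0=0 w1=0 clk=1 w4=0 w6=0 w5=0
t5.Δ1 w3=0 w2=0 w0=0 w1=0 clk=0 w4=0 w6=0 w5=0
t6.Δ0 w3=0 w2=0 w0=0 w1=0 clk=0 w4=0 w6=0 w5=0
t6.Δ1 w3=0 w2=0 w0=0 w1=0 clk=1 w4=1 w6=0 w5=0
t6.Δ2 w3=1 w2=1 w0=0 w1=0 clk=1 w4=1 w6=0 w5=1
t6.Δ3 w3=1 w2=1 w0=1 w1=0 clk=1 w4=1 w6=0 w5=1
t6.Δ4 w3=1 w2=1 w0=1 w1=1 clk=1 w4=1 w6=0 w5=1
t6.Δ5 w3=1 w2=0 w0=1 w1=1 clk=1 w4=1 w6=0 w5=1
t6.Δ6 w3=1 w2=0 w0=1 w1=1 clk=1 w4=1 w6=1 w5=1
t7.Δ0 w3=1 w2=0 w0=1 w1=1 clk=1 w4=1 w6=1 w5=1
t7.Δ1 w3=1 w2=0 w0=1 w1=1 clk=0 w4=0 w6=1 w5=1
t7.Δ2 w3=0 w2=1 w0=1 w1=0 clk=0 w4=0 w6=1 w5=1
t7.Δ3 w3=0 w2=0 w0=0 w1=0 clk=0 w4=0 w6=0 w5=1
t7.Δ4 w3=0 w2=0 w0=0 w1=0 clk=0 w4=0 w6=1 w5=1
t8.Δ0 w3=0 w2=0 w0=0 w1=0 clk=0 w4=0 w6=1 w5=1
t8.Δ1 w3=0 w2=0 w0=0 w1=0 clk=1 w4=0 w6=1 w5=1
t8.Δ2 w3=0 w2=0 w0=0 w1=0 clk=1 w4=0 w6=1 w5=0
t8.Δ3 w3=0 w2=0 w0=0 w1=0 clk=1 w4=0 w6=0 w5=0
t9.Δ0 w3=0 w2=0 w0=0 w1=0 clk=1 w4=0 w6=0 w5=0
t9.Δ1 w3=0 w2=0 w0=0 w1=0 clk=0 w4=0 w6=0 w5=0
t10.Δ0 w3=0 w2=0 w0=0 w1=0 clk=0 w4=0 w6=0 w5=0
t10.Δ1 w3=0 w2=0 w0=0 w1=0 clk=1 w4=1 w6=0 w5=0
t10.Δ2 w3=1 w2=1 w0=0 w1=0 clk=1 w4=1 w6=0 w5=1
t10.Δ3 w3=1 w2=1 w0=1 w1=0 clk=1 w4=1 w6=0 w5=1
t10.Δ4 w3=1 w2=1 w0=1 w1=1 clk=1 w4=1 w6=0 w5=1
t10.Δ5 w3=1 w2=0 w0=1 w1=1 clk=1 w4=1 w6=0 w5=1
t10.Δ6 w3=1 w2=0 w0=1 w1=1 clk=1 w4=1 w6=1 w5=1
t11.Δ0 w3=1 w2=0 w0=1 w1=1 clk=1 w4=1 w6=1 w5=1
t11.Δ1 w3=1 w2=0 w0=1 w1=1 clk=0 w4=0 w6=1 w5=1
t11.Δ2 w3=0 w2=1 w0=1 w1=0 clk=0 w4=0 w6=1 w5=1
t11.Δ3 w3=0 w2=0 w0=0 w1=0 clk=0 w4=0 w6=0 w5=1
t11.Δ4 w3=0 w2=0 w0=0 w1=0 clk=0 w4=0 w6=1 w5=1
t12.Δ0 w3=0 w2=0 w0=0 w1=0 clk=0 w4=0 w6=1 w5=1
t12.Δ1 w3=0 w2=0 w0=0 w1=0 clk=1 w4=0 w6=1 w5=1
t12.Δ2 w3=0 w2=0 w0=0 w1=0 clk=1 w4=0 w6=1 w5=0
t12.Δ3 w3=0 w2=0 w0=0 w1=0 clk=1 w4=0 w6=0 w5=0
t13.Δ0 w3=0 w2=0 w0=0 w1=0 clk=1 w4=0 w6=0 w5=0
t13.Δ1 w3=0 w2=0 w0=0 w1=0 clk=0 w4=0 w6=0 w5=0
t14.Δ0 w3=0 w2=0 w0=0 w1=0 clk=0 w4=0 w6=0 w5=0
t14.Δ1 w3=0 w2=0 w0=0 w1=0 clk=1 w4=1 w6=0 w5=0
t14.Δ2 w3=1 w2=1 w0=0 w1=0 clk=1 w4=1 w6=0 w5=1
t14.Δ3 w3=1 w2=1 w0=1 w1=0 clk=1 w4=1 w6=0 w5=1
t14.Δ4 w3=1 w2=1 w0=1 w1=1 clk=1 w4=1 w6=0 w5=1
t14.Δ5 w3=1 w2=0 w0=1 w1=1 clk=1 w4=1 w6=0 w5=1
t14.Δ6 w3=1 w2=0 w0=1 w1=1 clk=1 w4=1 w6=1 w5=1
t15.Δ0 w3=1 w2=0 w0=1 w1=1 clk=1 w4=1 w6=1 w5=1
t15.Δ1 w3=1 w2=0 w0=1 w1=1 clk=0 w4=0 w6=1 w5=1
t15.Δ2 w3=0 w2=1 w0=1 w1=0 clk=0 w4=0 w6=1 w5=1
t15.Δ3 w3=0 w2=0 w0=0 w1=0 clk=0 w4=0 w6=0 w5=1
t15.Δ4 w3=0 w2=0 w0=0 w1=0 clk=0 w4=0 w6=1 w5=1
t16.Δ0 w3=0 w2=0 w0=0 w1=0 clk=0 w4=0 w6=1 w5=1
t16.Δ1 w3=0 w2=0 w0=0 w1=0 clk=1 w4=0 w6=1 w5=1
t16.Δ2 w3=0 w2=0 w0=0 w1=0 clk=1 w4=0 w6=1 w5=0
t16.Δ3 w3=0 w2=0 w0=0 w1=0 clk=1 w4=0 w6=0 w5=0
t17.Δ0 w3=0 w2=0 w0=0 w1=0 clk=1 w4=0 w6=0 w5=0
t17.Δ1 w3=0 w2=0 w0=0 w1=0 clk=0 w4=0 w6=0 w5=0
t18.Δ0 w3=0 w2=0 w0=0 w1=0 clk=0 w4=0 w6=0 w5=0
t18.Δ1 w3=0 w2=0 w0=0 w1=0 clk=1 w4=1 w6=0 w5=0
t18.Δ2 w3=1 w2=1 w0=0 w1=0 clk=1 w4=1 w6=0 w5=1
t18.Δ3 w3=1 w2=1 w0=1 w1=0 clk=1 w4=1 w6=0 w5=1
t18.Δ4 w3=1 w2=1 w0=1 w1=1 clk=1 w4=1 w6=0 w5=1
t18.Δ5 w3=1 w2=0 w0=1 w1=1 clk=1 w4=1 w6=0 w5=1
t18.Δ6 w3=1 w2=0 w0=1 w1=1 clk=1 w4=1 w6=1 w5=1
t19.Δ0 w3=1 w2=0 w0=1 w1=1 clk=1 w4=1 w6=1 w5=1
t19.Δ1 w3=1 w2=0 w0=1 w1=1 clk=0 w4=0 w6=1 w5=1
t19.Δ2 w3=0 w2=1 w0=1 w1=0 clk=0 w4=0 w6=1 w5=1
t19.Δ3 w3=0 w2=0 w0=0 w1=0 clk=0 w4=0 w6=0 w5=1
t19.Δ4 w3=0 w2=0 w0=0 w1=0 clk=0 w4=0 w6=1 w5=1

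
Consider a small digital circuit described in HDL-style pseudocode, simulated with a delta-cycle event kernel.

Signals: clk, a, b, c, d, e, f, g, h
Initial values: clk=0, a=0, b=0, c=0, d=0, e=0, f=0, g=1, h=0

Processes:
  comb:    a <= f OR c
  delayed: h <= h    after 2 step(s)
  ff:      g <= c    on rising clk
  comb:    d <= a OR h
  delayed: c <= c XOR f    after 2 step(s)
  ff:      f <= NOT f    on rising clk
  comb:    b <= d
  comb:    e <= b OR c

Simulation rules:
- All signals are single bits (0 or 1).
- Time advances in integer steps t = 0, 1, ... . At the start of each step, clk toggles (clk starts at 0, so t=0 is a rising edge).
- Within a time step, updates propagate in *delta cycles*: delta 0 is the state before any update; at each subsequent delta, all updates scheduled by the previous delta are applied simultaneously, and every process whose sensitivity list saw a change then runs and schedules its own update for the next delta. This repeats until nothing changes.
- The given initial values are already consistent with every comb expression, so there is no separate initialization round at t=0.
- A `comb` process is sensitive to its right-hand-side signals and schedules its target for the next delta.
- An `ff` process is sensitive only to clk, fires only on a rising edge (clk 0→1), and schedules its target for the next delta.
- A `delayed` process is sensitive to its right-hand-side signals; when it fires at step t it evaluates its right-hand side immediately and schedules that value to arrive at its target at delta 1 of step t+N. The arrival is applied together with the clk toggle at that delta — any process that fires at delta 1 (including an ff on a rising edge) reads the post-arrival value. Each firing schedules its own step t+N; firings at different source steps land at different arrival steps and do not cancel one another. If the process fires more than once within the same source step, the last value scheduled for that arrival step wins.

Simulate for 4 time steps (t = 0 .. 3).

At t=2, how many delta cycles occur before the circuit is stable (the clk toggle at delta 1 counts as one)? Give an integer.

2

[bits: clk,c,b,e,f,a,d,h,g]
t=0: Δ0=000000001 Δ1=100000001 Δ2=100010000 Δ3=100011000 Δ4=100011100 Δ5=101011100 Δ6=101111100 | 6Δ
t=1: Δ0=101111100 Δ1=001111100 | 1Δ
t=2: Δ0=001111100 Δ1=111111100 Δ2=111101101 | 2Δ
t=3: Δ0=111101101 Δ1=011101101 | 1Δ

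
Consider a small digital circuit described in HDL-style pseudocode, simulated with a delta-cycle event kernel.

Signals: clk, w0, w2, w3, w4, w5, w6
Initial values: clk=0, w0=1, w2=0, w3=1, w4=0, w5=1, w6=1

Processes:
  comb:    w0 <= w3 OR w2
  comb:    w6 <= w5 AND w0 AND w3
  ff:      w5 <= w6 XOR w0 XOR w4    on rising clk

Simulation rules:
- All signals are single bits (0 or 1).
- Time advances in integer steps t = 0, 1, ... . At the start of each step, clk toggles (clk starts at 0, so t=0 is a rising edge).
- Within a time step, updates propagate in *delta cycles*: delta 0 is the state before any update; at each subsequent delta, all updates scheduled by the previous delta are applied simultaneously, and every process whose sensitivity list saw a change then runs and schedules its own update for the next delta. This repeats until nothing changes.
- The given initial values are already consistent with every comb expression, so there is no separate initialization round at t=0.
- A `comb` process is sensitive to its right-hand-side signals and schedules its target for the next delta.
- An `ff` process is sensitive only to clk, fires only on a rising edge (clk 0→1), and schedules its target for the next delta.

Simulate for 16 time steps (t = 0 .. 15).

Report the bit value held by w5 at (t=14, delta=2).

t=0 Δ0: w5=1 w0=1 clk=0 w6=1 w4=0 w2=0 w3=1
  Δ1: clk:0→1
  Δ2: w5:1→0
  Δ3: w6:1→0
  (3Δ to stable)
t=1 Δ0: w5=0 w0=1 clk=1 w6=0 w4=0 w2=0 w3=1
  Δ1: clk:1→0
  (1Δ to stable)
t=2 Δ0: w5=0 w0=1 clk=0 w6=0 w4=0 w2=0 w3=1
  Δ1: clk:0→1
  Δ2: w5:0→1
  Δ3: w6:0→1
  (3Δ to stable)
t=3 Δ0: w5=1 w0=1 clk=1 w6=1 w4=0 w2=0 w3=1
  Δ1: clk:1→0
  (1Δ to stable)
t=4 Δ0: w5=1 w0=1 clk=0 w6=1 w4=0 w2=0 w3=1
  Δ1: clk:0→1
  Δ2: w5:1→0
  Δ3: w6:1→0
  (3Δ to stable)
t=5 Δ0: w5=0 w0=1 clk=1 w6=0 w4=0 w2=0 w3=1
  Δ1: clk:1→0
  (1Δ to stable)
t=6 Δ0: w5=0 w0=1 clk=0 w6=0 w4=0 w2=0 w3=1
  Δ1: clk:0→1
  Δ2: w5:0→1
  Δ3: w6:0→1
  (3Δ to stable)
t=7 Δ0: w5=1 w0=1 clk=1 w6=1 w4=0 w2=0 w3=1
  Δ1: clk:1→0
  (1Δ to stable)
t=8 Δ0: w5=1 w0=1 clk=0 w6=1 w4=0 w2=0 w3=1
  Δ1: clk:0→1
  Δ2: w5:1→0
  Δ3: w6:1→0
  (3Δ to stable)
t=9 Δ0: w5=0 w0=1 clk=1 w6=0 w4=0 w2=0 w3=1
  Δ1: clk:1→0
  (1Δ to stable)
t=10 Δ0: w5=0 w0=1 clk=0 w6=0 w4=0 w2=0 w3=1
  Δ1: clk:0→1
  Δ2: w5:0→1
  Δ3: w6:0→1
  (3Δ to stable)
t=11 Δ0: w5=1 w0=1 clk=1 w6=1 w4=0 w2=0 w3=1
  Δ1: clk:1→0
  (1Δ to stable)
t=12 Δ0: w5=1 w0=1 clk=0 w6=1 w4=0 w2=0 w3=1
  Δ1: clk:0→1
  Δ2: w5:1→0
  Δ3: w6:1→0
  (3Δ to stable)
t=13 Δ0: w5=0 w0=1 clk=1 w6=0 w4=0 w2=0 w3=1
  Δ1: clk:1→0
  (1Δ to stable)
t=14 Δ0: w5=0 w0=1 clk=0 w6=0 w4=0 w2=0 w3=1
  Δ1: clk:0→1
  Δ2: w5:0→1
  Δ3: w6:0→1
  (3Δ to stable)
t=15 Δ0: w5=1 w0=1 clk=1 w6=1 w4=0 w2=0 w3=1
  Δ1: clk:1→0
  (1Δ to stable)

1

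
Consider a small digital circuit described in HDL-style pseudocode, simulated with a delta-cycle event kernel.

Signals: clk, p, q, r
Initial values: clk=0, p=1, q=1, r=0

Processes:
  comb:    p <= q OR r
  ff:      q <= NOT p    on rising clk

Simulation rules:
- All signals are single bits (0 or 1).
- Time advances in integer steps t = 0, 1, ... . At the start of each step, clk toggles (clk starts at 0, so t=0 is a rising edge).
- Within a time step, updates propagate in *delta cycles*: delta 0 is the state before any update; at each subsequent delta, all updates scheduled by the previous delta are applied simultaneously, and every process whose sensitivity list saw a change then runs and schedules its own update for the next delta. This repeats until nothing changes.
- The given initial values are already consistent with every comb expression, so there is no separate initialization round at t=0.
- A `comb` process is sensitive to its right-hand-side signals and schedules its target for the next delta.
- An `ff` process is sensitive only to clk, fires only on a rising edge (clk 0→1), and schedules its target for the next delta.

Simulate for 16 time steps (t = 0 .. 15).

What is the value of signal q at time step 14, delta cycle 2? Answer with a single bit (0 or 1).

t=0 Δ0: clk=0 p=1 r=0 q=1
  Δ1: clk:0→1
  Δ2: q:1→0
  Δ3: p:1→0
  (3Δ to stable)
t=1 Δ0: clk=1 p=0 r=0 q=0
  Δ1: clk:1→0
  (1Δ to stable)
t=2 Δ0: clk=0 p=0 r=0 q=0
  Δ1: clk:0→1
  Δ2: q:0→1
  Δ3: p:0→1
  (3Δ to stable)
t=3 Δ0: clk=1 p=1 r=0 q=1
  Δ1: clk:1→0
  (1Δ to stable)
t=4 Δ0: clk=0 p=1 r=0 q=1
  Δ1: clk:0→1
  Δ2: q:1→0
  Δ3: p:1→0
  (3Δ to stable)
t=5 Δ0: clk=1 p=0 r=0 q=0
  Δ1: clk:1→0
  (1Δ to stable)
t=6 Δ0: clk=0 p=0 r=0 q=0
  Δ1: clk:0→1
  Δ2: q:0→1
  Δ3: p:0→1
  (3Δ to stable)
t=7 Δ0: clk=1 p=1 r=0 q=1
  Δ1: clk:1→0
  (1Δ to stable)
t=8 Δ0: clk=0 p=1 r=0 q=1
  Δ1: clk:0→1
  Δ2: q:1→0
  Δ3: p:1→0
  (3Δ to stable)
t=9 Δ0: clk=1 p=0 r=0 q=0
  Δ1: clk:1→0
  (1Δ to stable)
t=10 Δ0: clk=0 p=0 r=0 q=0
  Δ1: clk:0→1
  Δ2: q:0→1
  Δ3: p:0→1
  (3Δ to stable)
t=11 Δ0: clk=1 p=1 r=0 q=1
  Δ1: clk:1→0
  (1Δ to stable)
t=12 Δ0: clk=0 p=1 r=0 q=1
  Δ1: clk:0→1
  Δ2: q:1→0
  Δ3: p:1→0
  (3Δ to stable)
t=13 Δ0: clk=1 p=0 r=0 q=0
  Δ1: clk:1→0
  (1Δ to stable)
t=14 Δ0: clk=0 p=0 r=0 q=0
  Δ1: clk:0→1
  Δ2: q:0→1
  Δ3: p:0→1
  (3Δ to stable)
t=15 Δ0: clk=1 p=1 r=0 q=1
  Δ1: clk:1→0
  (1Δ to stable)

1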